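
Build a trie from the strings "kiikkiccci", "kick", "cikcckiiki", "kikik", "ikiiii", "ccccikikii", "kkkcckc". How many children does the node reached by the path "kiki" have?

1

Walk "kiki" from the root, arriving at one node.
Characters that immediately follow "kiki" among the stored strings: {k}.
That node has 1 child edge.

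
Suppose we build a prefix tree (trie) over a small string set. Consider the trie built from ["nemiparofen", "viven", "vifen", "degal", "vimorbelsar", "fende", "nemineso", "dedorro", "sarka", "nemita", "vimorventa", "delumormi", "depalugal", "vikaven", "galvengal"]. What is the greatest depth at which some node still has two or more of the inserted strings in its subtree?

5

Look for the deepest trie node that still has at least two words in its subtree.
e.g. "vimorbelsar" and "vimorventa" share the prefix "vimor" of length 5; no pair shares a longer one.
Longest shared-prefix length: 5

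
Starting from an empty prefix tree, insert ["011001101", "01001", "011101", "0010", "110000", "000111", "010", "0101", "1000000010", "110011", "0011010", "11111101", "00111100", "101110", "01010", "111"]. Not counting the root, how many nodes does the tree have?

Insert word by word; a character creates a node only if that edge doesn't already exist:
  "011001101" → 9 new (0, 1, 1, 0, 0, 1, 1, 0, 1)
  "01001" → prefix "01" already present; 3 new (0, 0, 1)
  "011101" → prefix "011" already present; 3 new (1, 0, 1)
  "0010" → prefix "0" already present; 3 new (0, 1, 0)
  "110000" → 6 new (1, 1, 0, 0, 0, 0)
  "000111" → prefix "00" already present; 4 new (0, 1, 1, 1)
  "010" → prefix "010" already present; 0 new (none)
  "0101" → prefix "010" already present; 1 new (1)
  "1000000010" → prefix "1" already present; 9 new (0, 0, 0, 0, 0, 0, 0, 1, 0)
  "110011" → prefix "1100" already present; 2 new (1, 1)
  "0011010" → prefix "001" already present; 4 new (1, 0, 1, 0)
  "11111101" → prefix "11" already present; 6 new (1, 1, 1, 1, 0, 1)
  "00111100" → prefix "0011" already present; 4 new (1, 1, 0, 0)
  "101110" → prefix "10" already present; 4 new (1, 1, 1, 0)
  "01010" → prefix "0101" already present; 1 new (0)
  "111" → prefix "111" already present; 0 new (none)
Total nodes = 9 + 3 + 3 + 3 + 6 + 4 + 0 + 1 + 9 + 2 + 4 + 6 + 4 + 4 + 1 + 0 = 59

59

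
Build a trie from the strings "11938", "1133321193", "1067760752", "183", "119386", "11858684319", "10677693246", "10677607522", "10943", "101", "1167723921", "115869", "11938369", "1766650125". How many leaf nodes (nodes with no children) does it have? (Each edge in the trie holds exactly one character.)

A leaf is a node with no children — equivalently, the end of a word that is not a proper prefix of any other stored word.
Those words: "101", "10677607522", "10677693246", "10943", "1133321193", "115869", "1167723921", "11858684319", "11938369", "119386", "1766650125", "183"
Leaf count: 12

12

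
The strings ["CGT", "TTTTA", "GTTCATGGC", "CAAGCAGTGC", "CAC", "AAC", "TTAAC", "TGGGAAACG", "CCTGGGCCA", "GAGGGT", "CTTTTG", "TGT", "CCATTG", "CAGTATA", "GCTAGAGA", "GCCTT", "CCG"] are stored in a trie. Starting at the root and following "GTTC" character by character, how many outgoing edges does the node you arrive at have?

Walk "GTTC" from the root, arriving at one node.
Characters that immediately follow "GTTC" among the stored strings: {A}.
That node has 1 child edge.

1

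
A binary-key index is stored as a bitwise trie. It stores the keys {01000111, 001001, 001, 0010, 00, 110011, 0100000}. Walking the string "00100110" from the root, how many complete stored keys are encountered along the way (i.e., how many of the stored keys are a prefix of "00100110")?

Traverse "00100110" character by character; count nodes along the way that are marked as word ends.
Prefixes of the query that are stored words: "00", "001", "0010", "001001"
Count: 4

4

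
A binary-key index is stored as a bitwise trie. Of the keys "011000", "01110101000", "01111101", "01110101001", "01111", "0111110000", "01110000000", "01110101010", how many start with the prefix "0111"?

7

Walk to "0111"; the words in its subtree are exactly those with that prefix.
Words under "0111": 01110000000, 01110101000, 01110101001, 01110101010, 01111, 0111110000, 01111101
Count: 7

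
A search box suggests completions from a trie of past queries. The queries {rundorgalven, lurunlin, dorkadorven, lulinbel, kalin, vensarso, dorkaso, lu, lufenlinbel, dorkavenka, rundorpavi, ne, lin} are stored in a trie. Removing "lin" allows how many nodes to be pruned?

2

A node on "lin"'s path can go only if nothing else ends at it or branches off below it.
The suffix "in" (2 nodes) is used only by "lin"; the node for "l" still has the child "u", so pruning stops there.
Nodes removed: 2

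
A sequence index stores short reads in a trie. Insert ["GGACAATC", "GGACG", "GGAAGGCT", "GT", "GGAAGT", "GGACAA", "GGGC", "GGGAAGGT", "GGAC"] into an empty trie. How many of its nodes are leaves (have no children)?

Leaves are exactly the stored words that no other stored word extends.
Those words: "GGAAGGCT", "GGAAGT", "GGACAATC", "GGACG", "GGGAAGGT", "GGGC", "GT"
Leaf count: 7

7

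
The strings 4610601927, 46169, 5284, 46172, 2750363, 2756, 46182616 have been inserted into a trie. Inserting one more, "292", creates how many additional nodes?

Walking "292" from the root, the first 1 characters ("2") follow existing edges; "9" is the first miss.
So 3 − 1 = 2 new nodes.

2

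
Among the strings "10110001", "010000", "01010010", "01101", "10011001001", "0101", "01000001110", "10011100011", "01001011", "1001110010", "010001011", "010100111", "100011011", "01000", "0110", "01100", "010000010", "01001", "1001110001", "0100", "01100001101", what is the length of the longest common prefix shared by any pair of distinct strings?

10

The deepest shared node is where two words last agree before diverging.
"1001110001" and "10011100011" agree on "1001110001" (10 characters) before diverging; nothing deeper is shared.
Longest shared-prefix length: 10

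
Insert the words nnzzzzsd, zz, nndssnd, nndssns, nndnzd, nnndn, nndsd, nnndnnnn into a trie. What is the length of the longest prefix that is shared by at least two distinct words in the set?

6

Look for the deepest trie node that still has at least two words in its subtree.
"nndssnd" and "nndssns" agree on "nndssn" (6 characters) before diverging; nothing deeper is shared.
Longest shared-prefix length: 6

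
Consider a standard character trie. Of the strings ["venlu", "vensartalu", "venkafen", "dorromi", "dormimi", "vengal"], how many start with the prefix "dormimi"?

1

Traverse to the node for "dormimi", then collect every word in that subtree.
Words under "dormimi": dormimi
Count: 1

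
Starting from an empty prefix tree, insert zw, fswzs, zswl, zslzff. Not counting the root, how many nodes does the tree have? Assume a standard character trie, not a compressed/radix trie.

14

Trace insertions, counting only characters that open a new branch:
  "zw" → 2 new (z, w)
  "fswzs" → 5 new (f, s, w, z, s)
  "zswl" → prefix "z" already present; 3 new (s, w, l)
  "zslzff" → prefix "zs" already present; 4 new (l, z, f, f)
Total nodes = 2 + 5 + 3 + 4 = 14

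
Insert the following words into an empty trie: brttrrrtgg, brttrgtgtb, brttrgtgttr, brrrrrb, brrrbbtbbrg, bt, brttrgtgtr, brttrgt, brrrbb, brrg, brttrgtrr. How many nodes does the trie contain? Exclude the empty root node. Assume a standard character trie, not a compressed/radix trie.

34

Insert word by word; a character creates a node only if that edge doesn't already exist:
  "brttrrrtgg" → 10 new (b, r, t, t, r, r, r, t, g, g)
  "brttrgtgtb" → prefix "brttr" already present; 5 new (g, t, g, t, b)
  "brttrgtgttr" → prefix "brttrgtgt" already present; 2 new (t, r)
  "brrrrrb" → prefix "br" already present; 5 new (r, r, r, r, b)
  "brrrbbtbbrg" → prefix "brrr" already present; 7 new (b, b, t, b, b, r, g)
  "bt" → prefix "b" already present; 1 new (t)
  "brttrgtgtr" → prefix "brttrgtgt" already present; 1 new (r)
  "brttrgt" → prefix "brttrgt" already present; 0 new (none)
  "brrrbb" → prefix "brrrbb" already present; 0 new (none)
  "brrg" → prefix "brr" already present; 1 new (g)
  "brttrgtrr" → prefix "brttrgt" already present; 2 new (r, r)
Total nodes = 10 + 5 + 2 + 5 + 7 + 1 + 1 + 0 + 0 + 1 + 2 = 34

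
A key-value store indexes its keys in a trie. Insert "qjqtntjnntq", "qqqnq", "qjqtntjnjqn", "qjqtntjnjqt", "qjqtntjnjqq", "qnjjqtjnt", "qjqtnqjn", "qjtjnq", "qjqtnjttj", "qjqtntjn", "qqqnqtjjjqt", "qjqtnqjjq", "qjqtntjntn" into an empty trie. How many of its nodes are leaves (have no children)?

Leaves are exactly the stored words that no other stored word extends.
Those words: "qjqtnjttj", "qjqtnqjjq", "qjqtnqjn", "qjqtntjnjqn", "qjqtntjnjqq", "qjqtntjnjqt", "qjqtntjnntq", "qjqtntjntn", "qjtjnq", "qnjjqtjnt", "qqqnqtjjjqt"
Leaf count: 11

11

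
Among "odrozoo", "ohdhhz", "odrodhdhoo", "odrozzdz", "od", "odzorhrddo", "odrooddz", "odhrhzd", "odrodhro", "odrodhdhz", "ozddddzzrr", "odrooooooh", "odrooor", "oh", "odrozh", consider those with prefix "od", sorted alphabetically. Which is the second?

odhrhzd

Words with prefix "od", in lexicographic order: "od", "odhrhzd", "odrodhdhoo", "odrodhdhz", "odrodhro", "odrooddz", "odrooooooh", "odrooor", "odrozh", "odrozoo", "odrozzdz", "odzorhrddo"
Position 2: odhrhzd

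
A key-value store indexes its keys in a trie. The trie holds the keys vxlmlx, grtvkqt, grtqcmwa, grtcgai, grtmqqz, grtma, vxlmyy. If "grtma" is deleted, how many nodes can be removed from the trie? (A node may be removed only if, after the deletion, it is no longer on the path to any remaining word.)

A node on "grtma"'s path can go only if nothing else ends at it or branches off below it.
The suffix "a" (1 node) is used only by "grtma"; the node for "grtm" still has the child "q", so pruning stops there.
Nodes removed: 1

1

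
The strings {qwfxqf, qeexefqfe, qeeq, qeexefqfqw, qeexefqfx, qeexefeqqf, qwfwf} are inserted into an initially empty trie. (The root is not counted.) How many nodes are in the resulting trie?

Count nodes per top-level branch (shared prefixes stored once):
  'q'-branch (qeeq, qeexefeqqf, qeexefqfe, qeexefqfqw, qeexefqfx, qwfwf, qwfxqf): 24 nodes
Sum: 24

24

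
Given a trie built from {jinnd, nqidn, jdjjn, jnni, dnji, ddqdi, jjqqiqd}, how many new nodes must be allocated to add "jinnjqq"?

Walking "jinnjqq" from the root, the first 4 characters ("jinn") follow existing edges; "j" is the first miss.
New nodes needed: |"jinnjqq"| − 4 = 7 − 4 = 3.

3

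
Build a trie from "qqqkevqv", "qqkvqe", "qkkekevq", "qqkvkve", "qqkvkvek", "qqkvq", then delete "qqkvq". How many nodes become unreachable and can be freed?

After clearing the end-marker at "qqkvq", prune upward until reaching a node still needed by another word.
Every node on "qqkvq" is still needed (e.g. by "qqkvqe"), so nothing is freed.
Nodes removed: 0

0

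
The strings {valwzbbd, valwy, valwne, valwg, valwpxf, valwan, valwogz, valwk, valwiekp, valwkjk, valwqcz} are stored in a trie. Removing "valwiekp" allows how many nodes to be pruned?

After clearing the end-marker at "valwiekp", prune upward until reaching a node still needed by another word.
The suffix "iekp" (4 nodes) is used only by "valwiekp"; the node for "valw" still has the child "z", so pruning stops there.
Nodes removed: 4

4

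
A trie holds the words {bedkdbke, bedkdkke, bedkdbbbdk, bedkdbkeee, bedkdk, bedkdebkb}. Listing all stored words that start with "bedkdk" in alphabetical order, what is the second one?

Words with prefix "bedkdk", in lexicographic order: "bedkdk", "bedkdkke"
The 2nd is bedkdkke.

bedkdkke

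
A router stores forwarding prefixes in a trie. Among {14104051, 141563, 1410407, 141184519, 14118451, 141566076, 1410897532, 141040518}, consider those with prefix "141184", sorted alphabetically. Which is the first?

Filter for "141184…" and sort: "14118451", "141184519"
The 1st is 14118451.

14118451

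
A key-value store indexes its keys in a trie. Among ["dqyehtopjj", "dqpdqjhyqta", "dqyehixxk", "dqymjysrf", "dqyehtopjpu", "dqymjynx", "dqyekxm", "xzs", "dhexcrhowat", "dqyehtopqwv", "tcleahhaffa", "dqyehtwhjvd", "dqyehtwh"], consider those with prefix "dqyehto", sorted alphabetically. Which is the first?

dqyehtopjj

Filter for "dqyehto…" and sort: "dqyehtopjj", "dqyehtopjpu", "dqyehtopqwv"
Position 1: dqyehtopjj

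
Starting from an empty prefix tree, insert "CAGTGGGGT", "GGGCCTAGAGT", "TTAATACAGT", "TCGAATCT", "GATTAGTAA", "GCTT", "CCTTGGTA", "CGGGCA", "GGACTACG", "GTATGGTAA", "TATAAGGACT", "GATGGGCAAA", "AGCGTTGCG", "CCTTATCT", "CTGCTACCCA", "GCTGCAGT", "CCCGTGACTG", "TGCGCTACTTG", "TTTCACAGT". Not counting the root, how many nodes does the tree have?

142

Count nodes per top-level branch (shared prefixes stored once):
  'A'-branch (AGCGTTGCG): 9 nodes
  'C'-branch (CAGTGGGGT, CCCGTGACTG, CCTTATCT, CCTTGGTA, CGGGCA, CTGCTACCCA): 42 nodes
  'G'-branch (GATGGGCAAA, GATTAGTAA, GCTGCAGT, GCTT, GGACTACG, GGGCCTAGAGT, GTATGGTAA): 48 nodes
  'T'-branch (TATAAGGACT, TCGAATCT, TGCGCTACTTG, TTAATACAGT, TTTCACAGT): 43 nodes
Sum: 142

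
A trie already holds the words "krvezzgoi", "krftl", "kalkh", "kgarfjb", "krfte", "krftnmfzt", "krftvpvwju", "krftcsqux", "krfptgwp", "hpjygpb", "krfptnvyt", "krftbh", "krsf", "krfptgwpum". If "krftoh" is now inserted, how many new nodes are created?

2

Walking "krftoh" from the root, the first 4 characters ("krft") follow existing edges; "o" is the first miss.
So 6 − 4 = 2 new nodes.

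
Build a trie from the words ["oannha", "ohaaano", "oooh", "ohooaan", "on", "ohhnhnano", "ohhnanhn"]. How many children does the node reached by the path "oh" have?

Walk "oh" from the root, arriving at one node.
Distinct next characters after "oh": a, h, o.
That node has 3 child edges.

3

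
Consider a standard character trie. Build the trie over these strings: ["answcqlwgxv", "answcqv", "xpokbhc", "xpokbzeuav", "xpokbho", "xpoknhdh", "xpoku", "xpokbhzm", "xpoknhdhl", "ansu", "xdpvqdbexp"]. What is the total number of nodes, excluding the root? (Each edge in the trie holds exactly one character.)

Count nodes per top-level branch (shared prefixes stored once):
  'a'-branch (ansu, answcqlwgxv, answcqv): 13 nodes
  'x'-branch (xdpvqdbexp, xpokbhc, xpokbho, xpokbhzm, xpokbzeuav, xpoknhdh, xpoknhdhl, xpoku): 30 nodes
Sum: 43

43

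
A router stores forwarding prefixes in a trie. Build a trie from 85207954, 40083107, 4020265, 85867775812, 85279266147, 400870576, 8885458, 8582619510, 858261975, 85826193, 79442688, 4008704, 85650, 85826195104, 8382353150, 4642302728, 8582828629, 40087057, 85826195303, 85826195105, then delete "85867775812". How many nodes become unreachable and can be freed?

8

A node on "85867775812"'s path can go only if nothing else ends at it or branches off below it.
The suffix "67775812" (8 nodes) is used only by "85867775812"; the node for "858" still has the child "2", so pruning stops there.
Nodes removed: 8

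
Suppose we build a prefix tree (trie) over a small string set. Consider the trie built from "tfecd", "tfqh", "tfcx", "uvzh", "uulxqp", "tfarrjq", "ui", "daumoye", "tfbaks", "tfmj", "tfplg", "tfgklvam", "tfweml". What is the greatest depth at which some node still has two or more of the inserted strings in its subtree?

2

Equivalently: take the maximum, over all pairs, of their longest common prefix length.
e.g. "tfarrjq" and "tfbaks" share the prefix "tf" of length 2; no pair shares a longer one.
Longest shared-prefix length: 2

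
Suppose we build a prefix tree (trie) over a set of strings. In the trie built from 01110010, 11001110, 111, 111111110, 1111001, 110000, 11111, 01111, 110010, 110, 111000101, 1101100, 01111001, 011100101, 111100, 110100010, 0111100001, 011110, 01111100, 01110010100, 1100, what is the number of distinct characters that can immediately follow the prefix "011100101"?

The children of the "011100101" node are the distinct next characters among strings starting with "011100101".
Distinct next characters after "011100101": 0.
That node has 1 child edge.

1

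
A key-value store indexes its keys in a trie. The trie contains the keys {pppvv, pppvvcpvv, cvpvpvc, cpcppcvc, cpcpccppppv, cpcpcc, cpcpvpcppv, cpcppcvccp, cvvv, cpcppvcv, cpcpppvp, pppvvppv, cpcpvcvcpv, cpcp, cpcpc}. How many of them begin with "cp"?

10

Traverse to the node for "cp", then collect every word in that subtree.
Words under "cp": cpcp, cpcpc, cpcpcc, cpcpccppppv, cpcppcvc, cpcppcvccp, cpcpppvp, cpcppvcv, cpcpvcvcpv, cpcpvpcppv
Count: 10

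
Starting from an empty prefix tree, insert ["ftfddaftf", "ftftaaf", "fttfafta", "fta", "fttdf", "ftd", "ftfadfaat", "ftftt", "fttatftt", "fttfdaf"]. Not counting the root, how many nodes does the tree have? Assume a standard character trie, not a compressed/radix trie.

38

Count nodes per top-level branch (shared prefixes stored once):
  'f'-branch (fta, ftd, ftfadfaat, ftfddaftf, ftftaaf, ftftt, fttatftt, fttdf, fttfafta, fttfdaf): 38 nodes
Sum: 38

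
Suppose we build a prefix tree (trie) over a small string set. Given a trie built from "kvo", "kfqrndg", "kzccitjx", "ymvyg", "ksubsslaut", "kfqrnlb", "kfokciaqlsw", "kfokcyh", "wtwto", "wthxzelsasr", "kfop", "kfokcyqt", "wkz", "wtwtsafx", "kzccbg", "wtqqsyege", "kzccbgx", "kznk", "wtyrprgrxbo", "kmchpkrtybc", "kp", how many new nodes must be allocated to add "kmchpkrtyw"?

1

"kmchpkrty" is already a path in the trie; the remaining "w" must be added.
So 10 − 9 = 1 new nodes.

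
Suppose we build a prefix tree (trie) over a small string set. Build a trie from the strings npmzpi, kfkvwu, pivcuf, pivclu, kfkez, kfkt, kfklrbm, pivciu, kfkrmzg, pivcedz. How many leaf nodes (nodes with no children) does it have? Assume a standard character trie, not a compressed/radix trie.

Leaves are exactly the stored words that no other stored word extends.
Those words: "kfkez", "kfklrbm", "kfkrmzg", "kfkt", "kfkvwu", "npmzpi", "pivcedz", "pivciu", "pivclu", "pivcuf"
Leaf count: 10

10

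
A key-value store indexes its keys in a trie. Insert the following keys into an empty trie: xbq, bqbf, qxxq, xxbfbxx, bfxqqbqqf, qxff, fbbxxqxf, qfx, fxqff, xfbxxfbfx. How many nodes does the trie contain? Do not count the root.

For each word, the new-node count is its length minus the longest prefix already in the trie:
  "xbq" → 3 new (x, b, q)
  "bqbf" → 4 new (b, q, b, f)
  "qxxq" → 4 new (q, x, x, q)
  "xxbfbxx" → prefix "x" already present; 6 new (x, b, f, b, x, x)
  "bfxqqbqqf" → prefix "b" already present; 8 new (f, x, q, q, b, q, q, f)
  "qxff" → prefix "qx" already present; 2 new (f, f)
  "fbbxxqxf" → 8 new (f, b, b, x, x, q, x, f)
  "qfx" → prefix "q" already present; 2 new (f, x)
  "fxqff" → prefix "f" already present; 4 new (x, q, f, f)
  "xfbxxfbfx" → prefix "x" already present; 8 new (f, b, x, x, f, b, f, x)
Total nodes = 3 + 4 + 4 + 6 + 8 + 2 + 8 + 2 + 4 + 8 = 49

49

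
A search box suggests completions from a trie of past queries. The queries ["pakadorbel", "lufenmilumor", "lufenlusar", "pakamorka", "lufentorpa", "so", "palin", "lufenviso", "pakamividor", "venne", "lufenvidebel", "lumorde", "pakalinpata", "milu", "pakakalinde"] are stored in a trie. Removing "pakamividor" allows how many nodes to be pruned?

6

After clearing the end-marker at "pakamividor", prune upward until reaching a node still needed by another word.
The suffix "ividor" (6 nodes) is used only by "pakamividor"; the node for "pakam" still has the child "o", so pruning stops there.
Nodes removed: 6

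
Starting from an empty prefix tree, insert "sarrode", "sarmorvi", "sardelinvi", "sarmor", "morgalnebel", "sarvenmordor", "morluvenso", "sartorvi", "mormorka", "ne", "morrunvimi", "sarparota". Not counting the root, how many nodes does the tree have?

For each word, the new-node count is its length minus the longest prefix already in the trie:
  "sarrode" → 7 new (s, a, r, r, o, d, e)
  "sarmorvi" → prefix "sar" already present; 5 new (m, o, r, v, i)
  "sardelinvi" → prefix "sar" already present; 7 new (d, e, l, i, n, v, i)
  "sarmor" → prefix "sarmor" already present; 0 new (none)
  "morgalnebel" → 11 new (m, o, r, g, a, l, n, e, b, e, l)
  "sarvenmordor" → prefix "sar" already present; 9 new (v, e, n, m, o, r, d, o, r)
  "morluvenso" → prefix "mor" already present; 7 new (l, u, v, e, n, s, o)
  "sartorvi" → prefix "sar" already present; 5 new (t, o, r, v, i)
  "mormorka" → prefix "mor" already present; 5 new (m, o, r, k, a)
  "ne" → 2 new (n, e)
  "morrunvimi" → prefix "mor" already present; 7 new (r, u, n, v, i, m, i)
  "sarparota" → prefix "sar" already present; 6 new (p, a, r, o, t, a)
Total nodes = 7 + 5 + 7 + 0 + 11 + 9 + 7 + 5 + 5 + 2 + 7 + 6 = 71

71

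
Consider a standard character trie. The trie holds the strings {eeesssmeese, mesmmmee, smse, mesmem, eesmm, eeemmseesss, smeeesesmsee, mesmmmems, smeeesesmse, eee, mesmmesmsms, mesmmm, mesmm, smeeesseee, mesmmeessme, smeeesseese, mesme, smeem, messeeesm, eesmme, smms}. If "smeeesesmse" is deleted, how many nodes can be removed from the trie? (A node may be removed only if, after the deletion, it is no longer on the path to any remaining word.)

0

After clearing the end-marker at "smeeesesmse", prune upward until reaching a node still needed by another word.
Every node on "smeeesesmse" is still needed (e.g. by "smeeesesmsee"), so nothing is freed.
Nodes removed: 0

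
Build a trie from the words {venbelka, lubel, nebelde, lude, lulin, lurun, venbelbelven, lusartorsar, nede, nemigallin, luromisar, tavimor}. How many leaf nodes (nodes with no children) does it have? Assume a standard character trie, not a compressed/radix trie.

A leaf is a node with no children — equivalently, the end of a word that is not a proper prefix of any other stored word.
Those words: "lubel", "lude", "lulin", "luromisar", "lurun", "lusartorsar", "nebelde", "nede", "nemigallin", "tavimor", "venbelbelven", "venbelka"
Leaf count: 12

12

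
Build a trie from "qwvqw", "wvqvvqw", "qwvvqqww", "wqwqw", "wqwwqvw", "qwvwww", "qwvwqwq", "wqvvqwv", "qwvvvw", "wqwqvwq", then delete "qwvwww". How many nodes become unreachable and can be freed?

2

Walk "qwvwww" from the leaf back toward the root, removing each node that no remaining word uses.
The suffix "ww" (2 nodes) is used only by "qwvwww"; the node for "qwvw" still has the child "q", so pruning stops there.
Nodes removed: 2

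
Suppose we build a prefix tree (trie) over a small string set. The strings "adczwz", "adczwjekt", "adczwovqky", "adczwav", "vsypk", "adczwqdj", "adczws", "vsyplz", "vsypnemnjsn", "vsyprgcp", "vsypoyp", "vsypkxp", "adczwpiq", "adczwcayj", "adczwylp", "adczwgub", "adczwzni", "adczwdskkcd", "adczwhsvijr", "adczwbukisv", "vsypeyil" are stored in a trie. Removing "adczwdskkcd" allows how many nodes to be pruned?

Walk "adczwdskkcd" from the leaf back toward the root, removing each node that no remaining word uses.
The suffix "dskkcd" (6 nodes) is used only by "adczwdskkcd"; the node for "adczw" still has the child "z", so pruning stops there.
Nodes removed: 6

6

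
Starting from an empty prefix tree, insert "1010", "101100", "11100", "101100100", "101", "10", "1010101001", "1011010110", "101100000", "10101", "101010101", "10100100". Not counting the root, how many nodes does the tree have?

33

Trace insertions, counting only characters that open a new branch:
  "1010" → 4 new (1, 0, 1, 0)
  "101100" → prefix "101" already present; 3 new (1, 0, 0)
  "11100" → prefix "1" already present; 4 new (1, 1, 0, 0)
  "101100100" → prefix "101100" already present; 3 new (1, 0, 0)
  "101" → prefix "101" already present; 0 new (none)
  "10" → prefix "10" already present; 0 new (none)
  "1010101001" → prefix "1010" already present; 6 new (1, 0, 1, 0, 0, 1)
  "1011010110" → prefix "10110" already present; 5 new (1, 0, 1, 1, 0)
  "101100000" → prefix "101100" already present; 3 new (0, 0, 0)
  "10101" → prefix "10101" already present; 0 new (none)
  "101010101" → prefix "10101010" already present; 1 new (1)
  "10100100" → prefix "1010" already present; 4 new (0, 1, 0, 0)
Total nodes = 4 + 3 + 4 + 3 + 0 + 0 + 6 + 5 + 3 + 0 + 1 + 4 = 33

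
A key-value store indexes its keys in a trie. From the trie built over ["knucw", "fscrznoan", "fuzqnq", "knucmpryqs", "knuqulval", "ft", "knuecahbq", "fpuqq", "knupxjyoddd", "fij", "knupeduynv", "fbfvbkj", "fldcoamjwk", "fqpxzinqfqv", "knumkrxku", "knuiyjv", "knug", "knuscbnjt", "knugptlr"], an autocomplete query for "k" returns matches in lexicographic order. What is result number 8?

knupeduynv

Words with prefix "k", in lexicographic order: "knucmpryqs", "knucw", "knuecahbq", "knug", "knugptlr", "knuiyjv", "knumkrxku", "knupeduynv", "knupxjyoddd", "knuqulval", "knuscbnjt"
The 8th is knupeduynv.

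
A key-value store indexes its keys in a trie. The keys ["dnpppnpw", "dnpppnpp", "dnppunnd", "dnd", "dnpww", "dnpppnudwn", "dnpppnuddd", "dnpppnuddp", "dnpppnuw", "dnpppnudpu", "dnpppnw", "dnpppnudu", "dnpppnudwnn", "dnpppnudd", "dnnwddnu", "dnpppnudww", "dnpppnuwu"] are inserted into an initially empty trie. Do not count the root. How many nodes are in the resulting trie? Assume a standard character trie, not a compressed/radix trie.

37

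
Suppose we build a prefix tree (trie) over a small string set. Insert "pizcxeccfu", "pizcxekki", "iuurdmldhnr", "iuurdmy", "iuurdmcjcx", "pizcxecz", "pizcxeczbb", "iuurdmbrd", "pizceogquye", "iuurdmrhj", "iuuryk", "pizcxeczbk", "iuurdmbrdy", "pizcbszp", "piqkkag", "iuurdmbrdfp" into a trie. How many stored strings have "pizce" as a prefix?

Traverse to the node for "pizce", then collect every word in that subtree.
Matches: "pizceogquye"
Count: 1

1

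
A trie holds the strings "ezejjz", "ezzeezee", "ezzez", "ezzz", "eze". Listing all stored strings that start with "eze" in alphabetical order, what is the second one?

ezejjz

Filter for "eze…" and sort: "eze", "ezejjz"
Position 2: ezejjz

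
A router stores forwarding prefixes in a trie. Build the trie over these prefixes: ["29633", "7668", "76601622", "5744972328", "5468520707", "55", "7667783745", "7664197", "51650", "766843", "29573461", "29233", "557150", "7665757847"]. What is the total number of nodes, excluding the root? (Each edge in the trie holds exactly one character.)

Count nodes per top-level branch (shared prefixes stored once):
  '2'-branch (29233, 29573461, 29633): 14 nodes
  '5'-branch (51650, 5468520707, 55, 557150, 5744972328): 28 nodes
  '7'-branch (76601622, 7664197, 7665757847, 7667783745, 7668, 766843): 29 nodes
Sum: 71

71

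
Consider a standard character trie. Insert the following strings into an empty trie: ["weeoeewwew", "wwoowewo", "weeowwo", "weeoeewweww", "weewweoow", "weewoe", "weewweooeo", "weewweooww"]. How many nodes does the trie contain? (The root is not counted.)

Insert word by word; a character creates a node only if that edge doesn't already exist:
  "weeoeewwew" → 10 new (w, e, e, o, e, e, w, w, e, w)
  "wwoowewo" → prefix "w" already present; 7 new (w, o, o, w, e, w, o)
  "weeowwo" → prefix "weeo" already present; 3 new (w, w, o)
  "weeoeewweww" → prefix "weeoeewwew" already present; 1 new (w)
  "weewweoow" → prefix "wee" already present; 6 new (w, w, e, o, o, w)
  "weewoe" → prefix "weew" already present; 2 new (o, e)
  "weewweooeo" → prefix "weewweoo" already present; 2 new (e, o)
  "weewweooww" → prefix "weewweoow" already present; 1 new (w)
Total nodes = 10 + 7 + 3 + 1 + 6 + 2 + 2 + 1 = 32

32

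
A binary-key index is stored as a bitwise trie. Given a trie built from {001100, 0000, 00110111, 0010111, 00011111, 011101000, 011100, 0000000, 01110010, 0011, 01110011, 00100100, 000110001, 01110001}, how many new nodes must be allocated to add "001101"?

"001101" is already a full path in the trie; only an end-marker is added.
No new nodes are needed: 0.

0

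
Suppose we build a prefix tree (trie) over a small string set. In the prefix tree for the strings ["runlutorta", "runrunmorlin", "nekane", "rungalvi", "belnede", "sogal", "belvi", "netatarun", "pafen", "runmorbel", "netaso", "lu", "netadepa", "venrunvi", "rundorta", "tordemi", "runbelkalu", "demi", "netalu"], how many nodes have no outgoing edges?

19

Leaves are exactly the stored words that no other stored word extends.
Those words: "belnede", "belvi", "demi", "lu", "nekane", "netadepa", "netalu", "netaso", "netatarun", "pafen", "runbelkalu", "rundorta", "rungalvi", "runlutorta", "runmorbel", "runrunmorlin", "sogal", "tordemi", "venrunvi"
Leaf count: 19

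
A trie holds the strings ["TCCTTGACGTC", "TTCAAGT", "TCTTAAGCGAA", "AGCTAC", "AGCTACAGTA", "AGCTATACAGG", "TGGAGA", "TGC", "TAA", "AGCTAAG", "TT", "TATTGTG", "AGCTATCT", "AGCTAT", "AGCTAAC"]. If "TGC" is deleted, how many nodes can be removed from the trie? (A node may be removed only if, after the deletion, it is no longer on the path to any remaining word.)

1

A node on "TGC"'s path can go only if nothing else ends at it or branches off below it.
The suffix "C" (1 node) is used only by "TGC"; the node for "TG" still has the child "G", so pruning stops there.
Nodes removed: 1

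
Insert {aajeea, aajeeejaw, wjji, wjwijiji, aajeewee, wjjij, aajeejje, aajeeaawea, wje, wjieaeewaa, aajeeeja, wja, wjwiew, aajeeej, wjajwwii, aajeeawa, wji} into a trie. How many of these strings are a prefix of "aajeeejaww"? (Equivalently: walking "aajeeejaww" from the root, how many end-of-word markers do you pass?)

Traverse "aajeeejaww" character by character; count nodes along the way that are marked as word ends.
Prefixes of the query that are stored words: "aajeeej", "aajeeeja", "aajeeejaw"
Count: 3

3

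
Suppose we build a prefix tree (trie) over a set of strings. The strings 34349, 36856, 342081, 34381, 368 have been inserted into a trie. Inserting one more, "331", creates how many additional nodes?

2

"3" is already a path in the trie; the remaining "31" must be added.
New nodes needed: |"331"| − 1 = 3 − 1 = 2.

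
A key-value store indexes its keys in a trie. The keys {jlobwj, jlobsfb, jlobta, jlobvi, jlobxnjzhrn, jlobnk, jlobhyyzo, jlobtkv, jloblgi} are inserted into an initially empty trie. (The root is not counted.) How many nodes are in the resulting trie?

32

Trace insertions, counting only characters that open a new branch:
  "jlobwj" → 6 new (j, l, o, b, w, j)
  "jlobsfb" → prefix "jlob" already present; 3 new (s, f, b)
  "jlobta" → prefix "jlob" already present; 2 new (t, a)
  "jlobvi" → prefix "jlob" already present; 2 new (v, i)
  "jlobxnjzhrn" → prefix "jlob" already present; 7 new (x, n, j, z, h, r, n)
  "jlobnk" → prefix "jlob" already present; 2 new (n, k)
  "jlobhyyzo" → prefix "jlob" already present; 5 new (h, y, y, z, o)
  "jlobtkv" → prefix "jlobt" already present; 2 new (k, v)
  "jloblgi" → prefix "jlob" already present; 3 new (l, g, i)
Total nodes = 6 + 3 + 2 + 2 + 7 + 2 + 5 + 2 + 3 = 32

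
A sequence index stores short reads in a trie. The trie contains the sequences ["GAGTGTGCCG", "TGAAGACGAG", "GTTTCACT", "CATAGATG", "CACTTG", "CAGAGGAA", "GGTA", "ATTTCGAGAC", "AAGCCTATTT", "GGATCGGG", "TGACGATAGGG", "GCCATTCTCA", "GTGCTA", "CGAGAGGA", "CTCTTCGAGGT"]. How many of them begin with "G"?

Traverse to the node for "G", then collect every word in that subtree.
Matches: "GAGTGTGCCG", "GCCATTCTCA", "GGATCGGG", "GGTA", "GTGCTA", "GTTTCACT"
Count: 6

6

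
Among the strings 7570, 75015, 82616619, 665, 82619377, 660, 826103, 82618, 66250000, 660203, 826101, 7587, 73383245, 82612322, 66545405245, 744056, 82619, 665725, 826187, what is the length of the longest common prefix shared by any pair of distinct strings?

Look for the deepest trie node that still has at least two words in its subtree.
"826101" and "826103" agree on "82610" (5 characters) before diverging; nothing deeper is shared.
Longest shared-prefix length: 5

5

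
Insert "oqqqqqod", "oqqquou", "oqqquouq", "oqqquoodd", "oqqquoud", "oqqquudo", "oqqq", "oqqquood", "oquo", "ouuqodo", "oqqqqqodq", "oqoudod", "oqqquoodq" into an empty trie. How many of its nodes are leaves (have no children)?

A leaf is a node with no children — equivalently, the end of a word that is not a proper prefix of any other stored word.
Those words: "oqoudod", "oqqqqqodq", "oqqquoodd", "oqqquoodq", "oqqquoud", "oqqquouq", "oqqquudo", "oquo", "ouuqodo"
Leaf count: 9

9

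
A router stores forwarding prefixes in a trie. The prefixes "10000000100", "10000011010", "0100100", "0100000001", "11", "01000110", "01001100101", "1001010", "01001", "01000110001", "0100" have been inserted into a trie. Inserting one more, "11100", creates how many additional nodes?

"11" is already a path in the trie; the remaining "100" must be added.
So 5 − 2 = 3 new nodes.

3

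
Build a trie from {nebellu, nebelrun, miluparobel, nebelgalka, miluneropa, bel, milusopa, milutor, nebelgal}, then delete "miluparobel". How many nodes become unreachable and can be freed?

7

A node on "miluparobel"'s path can go only if nothing else ends at it or branches off below it.
The suffix "parobel" (7 nodes) is used only by "miluparobel"; the node for "milu" still has the child "n", so pruning stops there.
Nodes removed: 7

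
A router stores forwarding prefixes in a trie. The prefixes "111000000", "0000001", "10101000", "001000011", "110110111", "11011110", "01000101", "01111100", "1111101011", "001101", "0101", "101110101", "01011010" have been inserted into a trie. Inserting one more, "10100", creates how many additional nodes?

1

Walking "10100" from the root, the first 4 characters ("1010") follow existing edges; "0" is the first miss.
Each of the 1 remaining characters creates one node.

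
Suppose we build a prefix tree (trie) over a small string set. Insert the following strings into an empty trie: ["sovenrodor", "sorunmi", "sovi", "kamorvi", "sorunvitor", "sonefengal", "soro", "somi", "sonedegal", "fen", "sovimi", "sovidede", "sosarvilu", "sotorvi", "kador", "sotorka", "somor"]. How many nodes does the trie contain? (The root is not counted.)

72

For each word, the new-node count is its length minus the longest prefix already in the trie:
  "sovenrodor" → 10 new (s, o, v, e, n, r, o, d, o, r)
  "sorunmi" → prefix "so" already present; 5 new (r, u, n, m, i)
  "sovi" → prefix "sov" already present; 1 new (i)
  "kamorvi" → 7 new (k, a, m, o, r, v, i)
  "sorunvitor" → prefix "sorun" already present; 5 new (v, i, t, o, r)
  "sonefengal" → prefix "so" already present; 8 new (n, e, f, e, n, g, a, l)
  "soro" → prefix "sor" already present; 1 new (o)
  "somi" → prefix "so" already present; 2 new (m, i)
  "sonedegal" → prefix "sone" already present; 5 new (d, e, g, a, l)
  "fen" → 3 new (f, e, n)
  "sovimi" → prefix "sovi" already present; 2 new (m, i)
  "sovidede" → prefix "sovi" already present; 4 new (d, e, d, e)
  "sosarvilu" → prefix "so" already present; 7 new (s, a, r, v, i, l, u)
  "sotorvi" → prefix "so" already present; 5 new (t, o, r, v, i)
  "kador" → prefix "ka" already present; 3 new (d, o, r)
  "sotorka" → prefix "sotor" already present; 2 new (k, a)
  "somor" → prefix "som" already present; 2 new (o, r)
Total nodes = 10 + 5 + 1 + 7 + 5 + 8 + 1 + 2 + 5 + 3 + 2 + 4 + 7 + 5 + 3 + 2 + 2 = 72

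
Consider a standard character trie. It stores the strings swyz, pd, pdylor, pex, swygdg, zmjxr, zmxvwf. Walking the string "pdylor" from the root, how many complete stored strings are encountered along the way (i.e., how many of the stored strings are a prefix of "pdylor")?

2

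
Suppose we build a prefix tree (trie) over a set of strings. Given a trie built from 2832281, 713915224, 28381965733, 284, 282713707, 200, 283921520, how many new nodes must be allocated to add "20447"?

3

The longest prefix of "20447" already in the trie is "20" (length 2).
Each of the 3 remaining characters creates one node.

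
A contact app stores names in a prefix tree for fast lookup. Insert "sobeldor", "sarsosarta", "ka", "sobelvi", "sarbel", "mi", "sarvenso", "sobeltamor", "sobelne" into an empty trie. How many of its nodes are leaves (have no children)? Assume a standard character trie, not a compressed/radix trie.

A leaf is a node with no children — equivalently, the end of a word that is not a proper prefix of any other stored word.
Those words: "ka", "mi", "sarbel", "sarsosarta", "sarvenso", "sobeldor", "sobelne", "sobeltamor", "sobelvi"
Leaf count: 9

9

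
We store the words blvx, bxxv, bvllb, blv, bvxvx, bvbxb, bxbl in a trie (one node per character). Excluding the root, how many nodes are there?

For each word, the new-node count is its length minus the longest prefix already in the trie:
  "blvx" → 4 new (b, l, v, x)
  "bxxv" → prefix "b" already present; 3 new (x, x, v)
  "bvllb" → prefix "b" already present; 4 new (v, l, l, b)
  "blv" → prefix "blv" already present; 0 new (none)
  "bvxvx" → prefix "bv" already present; 3 new (x, v, x)
  "bvbxb" → prefix "bv" already present; 3 new (b, x, b)
  "bxbl" → prefix "bx" already present; 2 new (b, l)
Total nodes = 4 + 3 + 4 + 0 + 3 + 3 + 2 = 19

19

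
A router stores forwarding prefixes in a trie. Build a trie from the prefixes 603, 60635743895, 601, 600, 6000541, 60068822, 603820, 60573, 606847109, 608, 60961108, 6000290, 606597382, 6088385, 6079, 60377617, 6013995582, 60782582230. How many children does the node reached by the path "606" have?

3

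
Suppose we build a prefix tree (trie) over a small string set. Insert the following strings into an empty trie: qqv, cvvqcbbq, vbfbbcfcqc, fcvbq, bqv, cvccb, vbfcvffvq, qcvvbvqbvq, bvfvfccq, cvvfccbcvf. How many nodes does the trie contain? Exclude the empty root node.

Trace insertions, counting only characters that open a new branch:
  "qqv" → 3 new (q, q, v)
  "cvvqcbbq" → 8 new (c, v, v, q, c, b, b, q)
  "vbfbbcfcqc" → 10 new (v, b, f, b, b, c, f, c, q, c)
  "fcvbq" → 5 new (f, c, v, b, q)
  "bqv" → 3 new (b, q, v)
  "cvccb" → prefix "cv" already present; 3 new (c, c, b)
  "vbfcvffvq" → prefix "vbf" already present; 6 new (c, v, f, f, v, q)
  "qcvvbvqbvq" → prefix "q" already present; 9 new (c, v, v, b, v, q, b, v, q)
  "bvfvfccq" → prefix "b" already present; 7 new (v, f, v, f, c, c, q)
  "cvvfccbcvf" → prefix "cvv" already present; 7 new (f, c, c, b, c, v, f)
Total nodes = 3 + 8 + 10 + 5 + 3 + 3 + 6 + 9 + 7 + 7 = 61

61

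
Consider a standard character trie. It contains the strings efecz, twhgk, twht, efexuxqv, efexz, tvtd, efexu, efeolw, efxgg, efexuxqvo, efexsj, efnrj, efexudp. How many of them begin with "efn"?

Filter for entries beginning with "efn":
Matches: "efnrj"
Count: 1

1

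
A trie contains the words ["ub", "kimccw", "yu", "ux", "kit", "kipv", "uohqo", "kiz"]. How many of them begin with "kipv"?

Walk to "kipv"; the words in its subtree are exactly those with that prefix.
Words under "kipv": kipv
Count: 1

1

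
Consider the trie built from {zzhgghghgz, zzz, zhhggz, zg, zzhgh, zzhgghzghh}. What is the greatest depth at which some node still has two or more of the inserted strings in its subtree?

6

Look for the deepest trie node that still has at least two words in its subtree.
"zzhgghghgz" and "zzhgghzghh" agree on "zzhggh" (6 characters) before diverging; nothing deeper is shared.
Longest shared-prefix length: 6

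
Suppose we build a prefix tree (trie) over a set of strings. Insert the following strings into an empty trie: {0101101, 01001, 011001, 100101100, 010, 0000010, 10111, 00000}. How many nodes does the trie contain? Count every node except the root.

Count nodes per top-level branch (shared prefixes stored once):
  '0'-branch (00000, 0000010, 010, 01001, 0101101, 011001): 19 nodes
  '1'-branch (100101100, 10111): 12 nodes
Sum: 31

31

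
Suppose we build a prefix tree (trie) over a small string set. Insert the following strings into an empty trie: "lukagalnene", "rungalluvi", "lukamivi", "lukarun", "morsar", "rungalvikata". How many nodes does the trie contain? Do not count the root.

Trace insertions, counting only characters that open a new branch:
  "lukagalnene" → 11 new (l, u, k, a, g, a, l, n, e, n, e)
  "rungalluvi" → 10 new (r, u, n, g, a, l, l, u, v, i)
  "lukamivi" → prefix "luka" already present; 4 new (m, i, v, i)
  "lukarun" → prefix "luka" already present; 3 new (r, u, n)
  "morsar" → 6 new (m, o, r, s, a, r)
  "rungalvikata" → prefix "rungal" already present; 6 new (v, i, k, a, t, a)
Total nodes = 11 + 10 + 4 + 3 + 6 + 6 = 40

40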